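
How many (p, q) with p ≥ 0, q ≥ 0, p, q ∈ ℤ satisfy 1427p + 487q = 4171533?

gcd(1427, 487) = 1.
By Bézout, 1427·(-43) + 487·(126) = 1.
One solution: (304, 7675).
General: p = 304 + 487t, q = 7675 - 1427t.
p ≥ 0 ⇒ t ≥ 0; q ≥ 0 ⇒ t ≤ 5. So t ∈ [0, 5]: 6 solutions.

6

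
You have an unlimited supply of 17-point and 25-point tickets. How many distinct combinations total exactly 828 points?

2

Need nonnegative integers with 17j + 25k = 828.
gcd(17, 25) = 1, and 17·(3) + 25·(-2) = 1.
So (j₀, k₀) = (2484, -1656); general j = 2484 + 25t, k = -1656 - 17t.
j ≥ 0 ⇒ t ≥ -99; k ≥ 0 ⇒ t ≤ -98. That's 2 values of t.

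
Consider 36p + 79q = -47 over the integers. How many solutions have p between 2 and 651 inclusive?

gcd(79, 36) = 1.
By Bézout, 36*(11) + 79*(-5) = 1.
Particular solution: (36, -17).
General solution: p = 36 + 79t, q = -17 - 36t for integer t.
2 ≤ 36 + 79t ≤ 651 gives t ∈ [0, 7], which is 8 values.

8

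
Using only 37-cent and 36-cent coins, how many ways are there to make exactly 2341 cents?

Need nonnegative integers with 37j + 36k = 2341.
gcd(37, 36) = 1, and 37·(1) + 36·(-1) = 1.
So (j₀, k₀) = (2341, -2341); general j = 2341 + 36t, k = -2341 - 37t.
j ≥ 0 ⇒ t ≥ -65; k ≥ 0 ⇒ t ≤ -64. That's 2 values of t.

2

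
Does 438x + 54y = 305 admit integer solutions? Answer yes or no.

no

gcd(438, 54) = 6  (438 = 8*54 + 6, 54 = 9*6).
6 does not divide 305 (remainder 5), so no integer solutions.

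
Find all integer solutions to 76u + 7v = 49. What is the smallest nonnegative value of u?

0

gcd(76, 7):
  76 = 10*7 + 6
  7 = 1*6 + 1
  6 = 6*1
so gcd(76, 7) = 1.
1 divides 49, so solutions exist.
Back-substitute for Bézout coefficients:
  1 = 7 - 1*6
  ... = 76*(-1) + 7*(11)
Scale by 49/1 = 49: (u₀, v₀) = (-49, 539).
General solution: u = -49 + 7t, v = 539 - 76t for integer t.
u ≥ 0: smallest is -49 mod 7 = 0 (at t = 7), with v = 7.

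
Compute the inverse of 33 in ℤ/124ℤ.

gcd(124, 33):
  124 = 3*33 + 25
  33 = 1*25 + 8
  25 = 3*8 + 1
  8 = 8*1
so gcd(124, 33) = 1.
Back-substitute for Bézout coefficients:
  1 = 25 - 3*8
  ... = 33*(-15) + 124*(4)
So 33*-15 ≡ 1 (mod 124), and -15 mod 124 = 109.

109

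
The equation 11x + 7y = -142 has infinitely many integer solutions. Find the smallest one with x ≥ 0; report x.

3

gcd(11, 7):
  11 = 1·7 + 4
  7 = 1·4 + 3
  4 = 1·3 + 1
  3 = 3·1
so gcd(11, 7) = 1.
1 divides -142, so solutions exist.
Back-substitute for Bézout coefficients:
  1 = 4 - 1·3
  ... = 11·(2) + 7·(-3)
Scale by -142/1 = -142: (x₀, y₀) = (-284, 426).
General solution: x = -284 + 7t, y = 426 - 11t for integer t.
x ≥ 0: smallest is -284 mod 7 = 3 (at t = 41), with y = -25.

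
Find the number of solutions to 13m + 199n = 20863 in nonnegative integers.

gcd(199, 13) = 1  (199 = 15*13 + 4, 13 = 3*4 + 1, 4 = 4*1).
Back-substituting, 13*(46) + 199*(-3) = 1.
Scale by 20863: one solution is (959698, -62589). Reduce m mod 199: (120, 97).
General: m = 120 + 199t, n = 97 - 13t.
m ≥ 0 ⇒ t ≥ 0; n ≥ 0 ⇒ t ≤ 7. So t ∈ [0, 7]: 8 solutions.

8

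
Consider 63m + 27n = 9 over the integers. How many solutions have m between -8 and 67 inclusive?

26

gcd(63, 27) = 9.
By Bézout, 63*(1) + 27*(-2) = 9.
Particular solution: (1, -2).
General solution: m = 1 + 3t, n = -2 - 7t for integer t.
-8 ≤ 1 + 3t ≤ 67 gives t ∈ [-3, 22], which is 26 values.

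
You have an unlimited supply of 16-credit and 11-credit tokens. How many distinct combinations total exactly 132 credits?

1

Need nonnegative integers with 16j + 11k = 132.
gcd(16, 11) = 1, and 16·(-2) + 11·(3) = 1.
So (j₀, k₀) = (-264, 396); general j = -264 + 11t, k = 396 - 16t.
j ≥ 0 ⇒ t ≥ 24; k ≥ 0 ⇒ t ≤ 24. That's 1 value of t.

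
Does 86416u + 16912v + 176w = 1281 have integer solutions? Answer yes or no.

no

gcd(86416, 16912) = 16.
gcd(16, 176) = 16.
16 does not divide 1281 (remainder 1), so no integer solutions.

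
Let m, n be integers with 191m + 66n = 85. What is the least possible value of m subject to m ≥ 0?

35

gcd(191, 66) = 1  (191 = 2*66 + 59, 66 = 1*59 + 7, 59 = 8*7 + 3, 7 = 2*3 + 1, 3 = 3*1).
1 divides 85, so solutions exist.
Back-substituting, 191*(-19) + 66*(55) = 1.
Scale by 85/1 = 85: (m₀, n₀) = (-1615, 4675).
General solution: m = -1615 + 66t, n = 4675 - 191t for integer t.
m ≥ 0: smallest is -1615 mod 66 = 35 (at t = 25), with n = -100.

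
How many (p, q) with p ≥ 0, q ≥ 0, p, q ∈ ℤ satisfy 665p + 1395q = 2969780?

16

gcd(1395, 665) = 5.
By Bézout, 665×(-86) + 1395×(41) = 5.
One solution: (220, 2024).
General: p = 220 + 279t, q = 2024 - 133t.
p ≥ 0 ⇒ t ≥ 0; q ≥ 0 ⇒ t ≤ 15. So t ∈ [0, 15]: 16 solutions.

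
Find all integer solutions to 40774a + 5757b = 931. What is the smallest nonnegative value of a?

208

gcd(40774, 5757) = 19.
19 divides 931, so solutions exist.
By Bézout, 40774×(97) + 5757×(-687) = 19.
Scale by 931/19 = 49: (a₀, b₀) = (4753, -33663).
General solution: a = 4753 + 303t, b = -33663 - 2146t for integer t.
a ≥ 0: smallest is 4753 mod 303 = 208 (at t = -15), with b = -1473.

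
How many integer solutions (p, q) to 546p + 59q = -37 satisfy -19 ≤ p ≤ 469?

8

gcd(546, 59):
  546 = 9·59 + 15
  59 = 3·15 + 14
  15 = 1·14 + 1
  14 = 14·1
so gcd(546, 59) = 1.
Back-substitute for Bézout coefficients:
  1 = 15 - 1·14
  ... = 546·(4) + 59·(-37)
Scale by -37: particular solution (-148, 1369); reduce p mod 59: (29, -269).
General solution: p = 29 + 59t, q = -269 - 546t for integer t.
-19 ≤ 29 + 59t ≤ 469 gives t ∈ [0, 7], which is 8 values.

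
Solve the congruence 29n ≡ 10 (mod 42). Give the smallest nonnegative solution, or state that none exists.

38

gcd(42, 29):
  42 = 1×29 + 13
  29 = 2×13 + 3
  13 = 4×3 + 1
  3 = 3×1
so gcd(42, 29) = 1.
1 divides 10, so solutions exist.
Back-substitute for Bézout coefficients:
  1 = 13 - 4×3
  ... = 29×(-13) + 42×(9)
So 29×(-13) ≡ 1 (mod 42); multiply by 10: n ≡ -130 (mod 42).
Smallest nonnegative: n = -130 mod 42 = 38.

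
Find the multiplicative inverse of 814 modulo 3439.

2894

gcd(3439, 814) = 1.
By Bézout, 814*(-545) + 3439*(129) = 1.
So 814*-545 ≡ 1 (mod 3439), and -545 mod 3439 = 2894.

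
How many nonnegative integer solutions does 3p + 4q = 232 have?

gcd(4, 3) = 1  (4 = 1*3 + 1, 3 = 3*1).
Back-substituting, 3*(-1) + 4*(1) = 1.
Scale by 232: one solution is (-232, 232). Reduce p mod 4: (0, 58).
General: p = 0 + 4t, q = 58 - 3t.
p ≥ 0 ⇒ t ≥ 0; q ≥ 0 ⇒ t ≤ 19. So t ∈ [0, 19]: 20 solutions.

20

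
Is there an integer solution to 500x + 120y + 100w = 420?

yes

gcd(500, 120) = 20  (500 = 4*120 + 20, 120 = 6*20).
gcd(20, 100) = 20.
20 divides 420, so integer solutions exist.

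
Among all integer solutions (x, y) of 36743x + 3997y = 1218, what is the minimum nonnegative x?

gcd(36743, 3997):
  36743 = 9*3997 + 770
  3997 = 5*770 + 147
  770 = 5*147 + 35
  147 = 4*35 + 7
  35 = 5*7
so gcd(36743, 3997) = 7.
7 divides 1218, so solutions exist.
Back-substitute for Bézout coefficients:
  7 = 147 - 4*35
  ... = 36743*(-109) + 3997*(1002)
Scale by 1218/7 = 174: (x₀, y₀) = (-18966, 174348).
General solution: x = -18966 + 571t, y = 174348 - 5249t for integer t.
x ≥ 0: smallest is -18966 mod 571 = 448 (at t = 34), with y = -4118.

448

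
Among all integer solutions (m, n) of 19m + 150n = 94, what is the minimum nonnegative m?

gcd(150, 19) = 1.
1 divides 94, so solutions exist.
By Bézout, 19·(-71) + 150·(9) = 1.
Scale by 94/1 = 94: (m₀, n₀) = (-6674, 846).
General solution: m = -6674 + 150t, n = 846 - 19t for integer t.
m ≥ 0: smallest is -6674 mod 150 = 76 (at t = 45), with n = -9.

76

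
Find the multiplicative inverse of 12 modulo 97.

89

gcd(97, 12):
  97 = 8*12 + 1
  12 = 12*1
so gcd(97, 12) = 1.
Back-substitute for Bézout coefficients:
  1 = 97 - 8*12
  ... = 12*(-8) + 97*(1)
So 12*-8 ≡ 1 (mod 97), and -8 mod 97 = 89.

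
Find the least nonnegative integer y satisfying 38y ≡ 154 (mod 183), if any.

gcd(183, 38):
  183 = 4·38 + 31
  38 = 1·31 + 7
  31 = 4·7 + 3
  7 = 2·3 + 1
  3 = 3·1
so gcd(183, 38) = 1.
1 divides 154, so solutions exist.
Back-substitute for Bézout coefficients:
  1 = 7 - 2·3
  ... = 38·(53) + 183·(-11)
So 38·(53) ≡ 1 (mod 183); multiply by 154: y ≡ 8162 (mod 183).
Smallest nonnegative: y = 8162 mod 183 = 110.

110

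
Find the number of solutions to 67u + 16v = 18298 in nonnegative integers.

17

gcd(67, 16) = 1  (67 = 4·16 + 3, 16 = 5·3 + 1, 3 = 3·1).
Back-substituting, 67·(-5) + 16·(21) = 1.
Scale by 18298: one solution is (-91490, 384258). Reduce u mod 16: (14, 1085).
General: u = 14 + 16t, v = 1085 - 67t.
u ≥ 0 ⇒ t ≥ 0; v ≥ 0 ⇒ t ≤ 16. So t ∈ [0, 16]: 17 solutions.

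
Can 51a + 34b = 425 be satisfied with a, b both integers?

gcd(51, 34) = 17  (51 = 1·34 + 17, 34 = 2·17).
17 divides 425, so integer solutions exist.

yes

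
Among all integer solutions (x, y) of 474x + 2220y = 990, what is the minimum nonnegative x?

gcd(2220, 474) = 6.
6 divides 990, so solutions exist.
By Bézout, 474·(89) + 2220·(-19) = 6.
Scale by 990/6 = 165: (x₀, y₀) = (14685, -3135).
General solution: x = 14685 + 370t, y = -3135 - 79t for integer t.
x ≥ 0: smallest is 14685 mod 370 = 255 (at t = -39), with y = -54.

255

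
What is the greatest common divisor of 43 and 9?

gcd(43, 9):
  43 = 4×9 + 7
  9 = 1×7 + 2
  7 = 3×2 + 1
  2 = 2×1
so gcd(43, 9) = 1.

1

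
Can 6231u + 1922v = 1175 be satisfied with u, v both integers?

no

gcd(6231, 1922) = 31.
31 does not divide 1175 (remainder 28), so no integer solutions.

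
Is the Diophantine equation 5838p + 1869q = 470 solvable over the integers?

gcd(5838, 1869) = 21  (5838 = 3×1869 + 231, 1869 = 8×231 + 21, 231 = 11×21).
21 does not divide 470 (remainder 8), so no integer solutions.

no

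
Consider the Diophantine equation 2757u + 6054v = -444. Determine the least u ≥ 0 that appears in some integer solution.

gcd(6054, 2757):
  6054 = 2·2757 + 540
  2757 = 5·540 + 57
  540 = 9·57 + 27
  57 = 2·27 + 3
  27 = 9·3
so gcd(6054, 2757) = 3.
3 divides -444, so solutions exist.
Back-substitute for Bézout coefficients:
  3 = 57 - 2·27
  ... = 2757·(213) + 6054·(-97)
Scale by -444/3 = -148: (u₀, v₀) = (-31524, 14356).
General solution: u = -31524 + 2018t, v = 14356 - 919t for integer t.
u ≥ 0: smallest is -31524 mod 2018 = 764 (at t = 16), with v = -348.

764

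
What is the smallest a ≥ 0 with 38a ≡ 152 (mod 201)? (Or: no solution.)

4

gcd(201, 38):
  201 = 5×38 + 11
  38 = 3×11 + 5
  11 = 2×5 + 1
  5 = 5×1
so gcd(201, 38) = 1.
1 divides 152, so solutions exist.
Back-substitute for Bézout coefficients:
  1 = 11 - 2×5
  ... = 38×(-37) + 201×(7)
So 38×(-37) ≡ 1 (mod 201); multiply by 152: a ≡ -5624 (mod 201).
Smallest nonnegative: a = -5624 mod 201 = 4.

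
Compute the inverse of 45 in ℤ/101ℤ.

gcd(101, 45) = 1.
By Bézout, 45×(9) + 101×(-4) = 1.
So 45×9 ≡ 1 (mod 101), and 9 mod 101 = 9.

9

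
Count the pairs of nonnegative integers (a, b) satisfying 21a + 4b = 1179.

14

gcd(21, 4) = 1.
By Bézout, 21·(1) + 4·(-5) = 1.
One solution: (3, 279).
General: a = 3 + 4t, b = 279 - 21t.
a ≥ 0 ⇒ t ≥ 0; b ≥ 0 ⇒ t ≤ 13. So t ∈ [0, 13]: 14 solutions.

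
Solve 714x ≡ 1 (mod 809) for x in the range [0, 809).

gcd(809, 714) = 1  (809 = 1*714 + 95, 714 = 7*95 + 49, 95 = 1*49 + 46, 49 = 1*46 + 3, 46 = 15*3 + 1, 3 = 3*1).
Back-substituting, 714*(-264) + 809*(233) = 1.
So 714*-264 ≡ 1 (mod 809), and -264 mod 809 = 545.

545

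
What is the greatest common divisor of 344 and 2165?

gcd(2165, 344) = 1  (2165 = 6×344 + 101, 344 = 3×101 + 41, 101 = 2×41 + 19, 41 = 2×19 + 3, 19 = 6×3 + 1, 3 = 3×1).

1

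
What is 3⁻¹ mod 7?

gcd(7, 3) = 1  (7 = 2*3 + 1, 3 = 3*1).
Back-substituting, 3*(-2) + 7*(1) = 1.
So 3*-2 ≡ 1 (mod 7), and -2 mod 7 = 5.

5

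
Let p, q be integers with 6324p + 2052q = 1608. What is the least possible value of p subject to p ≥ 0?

34

gcd(6324, 2052):
  6324 = 3·2052 + 168
  2052 = 12·168 + 36
  168 = 4·36 + 24
  36 = 1·24 + 12
  24 = 2·12
so gcd(6324, 2052) = 12.
12 divides 1608, so solutions exist.
Back-substitute for Bézout coefficients:
  12 = 36 - 1·24
  ... = 6324·(-61) + 2052·(188)
Scale by 1608/12 = 134: (p₀, q₀) = (-8174, 25192).
General solution: p = -8174 + 171t, q = 25192 - 527t for integer t.
p ≥ 0: smallest is -8174 mod 171 = 34 (at t = 48), with q = -104.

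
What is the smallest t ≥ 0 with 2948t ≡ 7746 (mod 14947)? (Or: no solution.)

2629

gcd(14947, 2948):
  14947 = 5·2948 + 207
  2948 = 14·207 + 50
  207 = 4·50 + 7
  50 = 7·7 + 1
  7 = 7·1
so gcd(14947, 2948) = 1.
1 divides 7746, so solutions exist.
Back-substitute for Bézout coefficients:
  1 = 50 - 7·7
  ... = 2948·(2094) + 14947·(-413)
So 2948·(2094) ≡ 1 (mod 14947); multiply by 7746: t ≡ 16220124 (mod 14947).
Smallest nonnegative: t = 16220124 mod 14947 = 2629.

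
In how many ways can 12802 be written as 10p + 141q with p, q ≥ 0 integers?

gcd(141, 10) = 1.
By Bézout, 10×(-14) + 141×(1) = 1.
One solution: (124, 82).
General: p = 124 + 141t, q = 82 - 10t.
p ≥ 0 ⇒ t ≥ 0; q ≥ 0 ⇒ t ≤ 8. So t ∈ [0, 8]: 9 solutions.

9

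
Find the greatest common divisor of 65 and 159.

gcd(159, 65) = 1  (159 = 2*65 + 29, 65 = 2*29 + 7, 29 = 4*7 + 1, 7 = 7*1).

1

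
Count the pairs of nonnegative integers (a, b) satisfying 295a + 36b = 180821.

gcd(295, 36) = 1  (295 = 8×36 + 7, 36 = 5×7 + 1, 7 = 7×1).
Back-substituting, 295×(-5) + 36×(41) = 1.
Scale by 180821: one solution is (-904105, 7413661). Reduce a mod 36: (35, 4736).
General: a = 35 + 36t, b = 4736 - 295t.
a ≥ 0 ⇒ t ≥ 0; b ≥ 0 ⇒ t ≤ 16. So t ∈ [0, 16]: 17 solutions.

17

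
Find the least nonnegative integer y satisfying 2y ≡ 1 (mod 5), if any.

3

gcd(5, 2) = 1  (5 = 2·2 + 1, 2 = 2·1).
1 divides 1, so solutions exist.
Back-substituting, 2·(-2) + 5·(1) = 1.
So 2·(-2) ≡ 1 (mod 5); multiply by 1: y ≡ -2 (mod 5).
Smallest nonnegative: y = -2 mod 5 = 3.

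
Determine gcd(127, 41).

1

gcd(127, 41):
  127 = 3·41 + 4
  41 = 10·4 + 1
  4 = 4·1
so gcd(127, 41) = 1.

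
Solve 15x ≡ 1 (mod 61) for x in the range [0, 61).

57

gcd(61, 15) = 1.
By Bézout, 15×(-4) + 61×(1) = 1.
So 15×-4 ≡ 1 (mod 61), and -4 mod 61 = 57.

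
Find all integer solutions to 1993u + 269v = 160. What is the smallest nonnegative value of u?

gcd(1993, 269):
  1993 = 7·269 + 110
  269 = 2·110 + 49
  110 = 2·49 + 12
  49 = 4·12 + 1
  12 = 12·1
so gcd(1993, 269) = 1.
1 divides 160, so solutions exist.
Back-substitute for Bézout coefficients:
  1 = 49 - 4·12
  ... = 1993·(-22) + 269·(163)
Scale by 160/1 = 160: (u₀, v₀) = (-3520, 26080).
General solution: u = -3520 + 269t, v = 26080 - 1993t for integer t.
u ≥ 0: smallest is -3520 mod 269 = 246 (at t = 14), with v = -1822.

246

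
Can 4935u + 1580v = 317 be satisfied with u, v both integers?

no

gcd(4935, 1580) = 5  (4935 = 3*1580 + 195, 1580 = 8*195 + 20, 195 = 9*20 + 15, 20 = 1*15 + 5, 15 = 3*5).
5 does not divide 317 (remainder 2), so no integer solutions.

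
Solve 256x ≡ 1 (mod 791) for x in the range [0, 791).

275

gcd(791, 256) = 1  (791 = 3×256 + 23, 256 = 11×23 + 3, 23 = 7×3 + 2, 3 = 1×2 + 1, 2 = 2×1).
Back-substituting, 256×(275) + 791×(-89) = 1.
So 256×275 ≡ 1 (mod 791), and 275 mod 791 = 275.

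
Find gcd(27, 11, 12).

1

gcd(27, 11) = 1  (27 = 2×11 + 5, 11 = 2×5 + 1, 5 = 5×1).
gcd(1, 12) = 1.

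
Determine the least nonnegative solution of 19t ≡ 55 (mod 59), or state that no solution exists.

gcd(59, 19) = 1.
1 divides 55, so solutions exist.
By Bézout, 19·(28) + 59·(-9) = 1.
So 19·(28) ≡ 1 (mod 59); multiply by 55: t ≡ 1540 (mod 59).
Smallest nonnegative: t = 1540 mod 59 = 6.

6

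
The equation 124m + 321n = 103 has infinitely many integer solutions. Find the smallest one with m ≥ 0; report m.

gcd(321, 124) = 1.
1 divides 103, so solutions exist.
By Bézout, 124×(-44) + 321×(17) = 1.
Scale by 103/1 = 103: (m₀, n₀) = (-4532, 1751).
General solution: m = -4532 + 321t, n = 1751 - 124t for integer t.
m ≥ 0: smallest is -4532 mod 321 = 283 (at t = 15), with n = -109.

283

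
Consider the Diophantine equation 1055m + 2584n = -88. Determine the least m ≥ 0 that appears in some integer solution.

1952

gcd(2584, 1055):
  2584 = 2*1055 + 474
  1055 = 2*474 + 107
  474 = 4*107 + 46
  107 = 2*46 + 15
  46 = 3*15 + 1
  15 = 15*1
so gcd(2584, 1055) = 1.
1 divides -88, so solutions exist.
Back-substitute for Bézout coefficients:
  1 = 46 - 3*15
  ... = 1055*(-169) + 2584*(69)
Scale by -88/1 = -88: (m₀, n₀) = (14872, -6072).
General solution: m = 14872 + 2584t, n = -6072 - 1055t for integer t.
m ≥ 0: smallest is 14872 mod 2584 = 1952 (at t = -5), with n = -797.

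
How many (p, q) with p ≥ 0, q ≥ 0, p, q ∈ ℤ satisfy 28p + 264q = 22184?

12

gcd(264, 28) = 4.
By Bézout, 28·(19) + 264·(-2) = 4.
One solution: (38, 80).
General: p = 38 + 66t, q = 80 - 7t.
p ≥ 0 ⇒ t ≥ 0; q ≥ 0 ⇒ t ≤ 11. So t ∈ [0, 11]: 12 solutions.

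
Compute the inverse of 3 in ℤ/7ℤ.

gcd(7, 3):
  7 = 2·3 + 1
  3 = 3·1
so gcd(7, 3) = 1.
Back-substitute for Bézout coefficients:
  1 = 7 - 2·3
  ... = 3·(-2) + 7·(1)
So 3·-2 ≡ 1 (mod 7), and -2 mod 7 = 5.

5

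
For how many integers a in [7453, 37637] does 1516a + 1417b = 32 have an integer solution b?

21

gcd(1516, 1417) = 1  (1516 = 1×1417 + 99, 1417 = 14×99 + 31, 99 = 3×31 + 6, 31 = 5×6 + 1, 6 = 6×1).
Back-substituting, 1516×(-229) + 1417×(245) = 1.
Scale by 32: particular solution (-7328, 7840); reduce a mod 1417: (1174, -1256).
General solution: a = 1174 + 1417t, b = -1256 - 1516t for integer t.
7453 ≤ 1174 + 1417t ≤ 37637 gives t ∈ [5, 25], which is 21 values.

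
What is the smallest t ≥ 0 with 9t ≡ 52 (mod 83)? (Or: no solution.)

15

gcd(83, 9) = 1.
1 divides 52, so solutions exist.
By Bézout, 9·(37) + 83·(-4) = 1.
So 9·(37) ≡ 1 (mod 83); multiply by 52: t ≡ 1924 (mod 83).
Smallest nonnegative: t = 1924 mod 83 = 15.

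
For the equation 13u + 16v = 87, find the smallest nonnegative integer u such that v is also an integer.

gcd(16, 13) = 1.
1 divides 87, so solutions exist.
By Bézout, 13·(5) + 16·(-4) = 1.
Scale by 87/1 = 87: (u₀, v₀) = (435, -348).
General solution: u = 435 + 16t, v = -348 - 13t for integer t.
u ≥ 0: smallest is 435 mod 16 = 3 (at t = -27), with v = 3.

3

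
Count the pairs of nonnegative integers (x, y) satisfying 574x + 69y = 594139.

gcd(574, 69) = 1.
By Bézout, 574×(22) + 69×(-183) = 1.
One solution: (43, 8253).
General: x = 43 + 69t, y = 8253 - 574t.
x ≥ 0 ⇒ t ≥ 0; y ≥ 0 ⇒ t ≤ 14. So t ∈ [0, 14]: 15 solutions.

15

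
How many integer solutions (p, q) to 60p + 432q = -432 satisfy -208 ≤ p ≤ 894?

gcd(432, 60) = 12  (432 = 7×60 + 12, 60 = 5×12).
Back-substituting, 60×(-7) + 432×(1) = 12.
Scale by -36: particular solution (252, -36); reduce p mod 36: (0, -1).
General solution: p = 0 + 36t, q = -1 - 5t for integer t.
-208 ≤ 0 + 36t ≤ 894 gives t ∈ [-5, 24], which is 30 values.

30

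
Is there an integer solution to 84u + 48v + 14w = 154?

yes

gcd(84, 48) = 12  (84 = 1×48 + 36, 48 = 1×36 + 12, 36 = 3×12).
gcd(12, 14) = 2.
2 divides 154, so integer solutions exist.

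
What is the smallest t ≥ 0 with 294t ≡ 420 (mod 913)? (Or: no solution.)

784

gcd(913, 294):
  913 = 3×294 + 31
  294 = 9×31 + 15
  31 = 2×15 + 1
  15 = 15×1
so gcd(913, 294) = 1.
1 divides 420, so solutions exist.
Back-substitute for Bézout coefficients:
  1 = 31 - 2×15
  ... = 294×(-59) + 913×(19)
So 294×(-59) ≡ 1 (mod 913); multiply by 420: t ≡ -24780 (mod 913).
Smallest nonnegative: t = -24780 mod 913 = 784.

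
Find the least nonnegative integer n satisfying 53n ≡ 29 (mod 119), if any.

gcd(119, 53) = 1  (119 = 2×53 + 13, 53 = 4×13 + 1, 13 = 13×1).
1 divides 29, so solutions exist.
Back-substituting, 53×(9) + 119×(-4) = 1.
So 53×(9) ≡ 1 (mod 119); multiply by 29: n ≡ 261 (mod 119).
Smallest nonnegative: n = 261 mod 119 = 23.

23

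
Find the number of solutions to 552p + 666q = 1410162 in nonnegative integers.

23

gcd(666, 552) = 6  (666 = 1·552 + 114, 552 = 4·114 + 96, 114 = 1·96 + 18, 96 = 5·18 + 6, 18 = 3·6).
Back-substituting, 552·(35) + 666·(-29) = 6.
Scale by 235027: one solution is (8225945, -6815783). Reduce p mod 111: (68, 2061).
General: p = 68 + 111t, q = 2061 - 92t.
p ≥ 0 ⇒ t ≥ 0; q ≥ 0 ⇒ t ≤ 22. So t ∈ [0, 22]: 23 solutions.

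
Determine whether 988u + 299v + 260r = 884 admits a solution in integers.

yes

gcd(988, 299) = 13.
gcd(13, 260) = 13.
13 divides 884, so integer solutions exist.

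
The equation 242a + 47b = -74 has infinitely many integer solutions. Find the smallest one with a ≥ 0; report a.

23

gcd(242, 47):
  242 = 5×47 + 7
  47 = 6×7 + 5
  7 = 1×5 + 2
  5 = 2×2 + 1
  2 = 2×1
so gcd(242, 47) = 1.
1 divides -74, so solutions exist.
Back-substitute for Bézout coefficients:
  1 = 5 - 2×2
  ... = 242×(-20) + 47×(103)
Scale by -74/1 = -74: (a₀, b₀) = (1480, -7622).
General solution: a = 1480 + 47t, b = -7622 - 242t for integer t.
a ≥ 0: smallest is 1480 mod 47 = 23 (at t = -31), with b = -120.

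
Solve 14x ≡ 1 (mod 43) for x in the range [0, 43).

40

gcd(43, 14) = 1.
By Bézout, 14×(-3) + 43×(1) = 1.
So 14×-3 ≡ 1 (mod 43), and -3 mod 43 = 40.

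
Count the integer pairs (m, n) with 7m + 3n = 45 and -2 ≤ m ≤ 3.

gcd(7, 3) = 1.
By Bézout, 7*(1) + 3*(-2) = 1.
Particular solution: (0, 15).
General solution: m = 0 + 3t, n = 15 - 7t for integer t.
-2 ≤ 0 + 3t ≤ 3 gives t ∈ [0, 1], which is 2 values.

2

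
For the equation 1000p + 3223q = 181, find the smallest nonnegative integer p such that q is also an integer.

171

gcd(3223, 1000):
  3223 = 3×1000 + 223
  1000 = 4×223 + 108
  223 = 2×108 + 7
  108 = 15×7 + 3
  7 = 2×3 + 1
  3 = 3×1
so gcd(3223, 1000) = 1.
1 divides 181, so solutions exist.
Back-substitute for Bézout coefficients:
  1 = 7 - 2×3
  ... = 1000×(-925) + 3223×(287)
Scale by 181/1 = 181: (p₀, q₀) = (-167425, 51947).
General solution: p = -167425 + 3223t, q = 51947 - 1000t for integer t.
p ≥ 0: smallest is -167425 mod 3223 = 171 (at t = 52), with q = -53.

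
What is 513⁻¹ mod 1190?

gcd(1190, 513):
  1190 = 2·513 + 164
  513 = 3·164 + 21
  164 = 7·21 + 17
  21 = 1·17 + 4
  17 = 4·4 + 1
  4 = 4·1
so gcd(1190, 513) = 1.
Back-substitute for Bézout coefficients:
  1 = 17 - 4·4
  ... = 513·(-283) + 1190·(122)
So 513·-283 ≡ 1 (mod 1190), and -283 mod 1190 = 907.

907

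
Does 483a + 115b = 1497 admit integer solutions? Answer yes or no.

gcd(483, 115) = 23.
23 does not divide 1497 (remainder 2), so no integer solutions.

no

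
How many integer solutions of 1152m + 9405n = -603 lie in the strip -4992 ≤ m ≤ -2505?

gcd(9405, 1152) = 9.
By Bézout, 1152*(-498) + 9405*(61) = 9.
Particular solution: (971, -119).
General solution: m = 971 + 1045t, n = -119 - 128t for integer t.
-4992 ≤ 971 + 1045t ≤ -2505 gives t ∈ [-5, -4], which is 2 values.

2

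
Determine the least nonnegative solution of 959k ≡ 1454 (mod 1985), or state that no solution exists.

gcd(1985, 959) = 1.
1 divides 1454, so solutions exist.
By Bézout, 959×(474) + 1985×(-229) = 1.
So 959×(474) ≡ 1 (mod 1985); multiply by 1454: k ≡ 689196 (mod 1985).
Smallest nonnegative: k = 689196 mod 1985 = 401.

401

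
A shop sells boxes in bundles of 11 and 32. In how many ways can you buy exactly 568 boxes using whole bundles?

Need nonnegative integers with 11j + 32k = 568.
gcd(11, 32) = 1, and 11·(3) + 32·(-1) = 1.
So (j₀, k₀) = (1704, -568); general j = 1704 + 32t, k = -568 - 11t.
j ≥ 0 ⇒ t ≥ -53; k ≥ 0 ⇒ t ≤ -52. That's 2 values of t.

2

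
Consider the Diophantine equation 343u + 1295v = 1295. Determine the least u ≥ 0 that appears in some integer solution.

0

gcd(1295, 343) = 7  (1295 = 3·343 + 266, 343 = 1·266 + 77, 266 = 3·77 + 35, 77 = 2·35 + 7, 35 = 5·7).
7 divides 1295, so solutions exist.
Back-substituting, 343·(34) + 1295·(-9) = 7.
Scale by 1295/7 = 185: (u₀, v₀) = (6290, -1665).
General solution: u = 6290 + 185t, v = -1665 - 49t for integer t.
u ≥ 0: smallest is 6290 mod 185 = 0 (at t = -34), with v = 1.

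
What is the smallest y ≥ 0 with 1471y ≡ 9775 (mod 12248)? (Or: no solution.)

3537

gcd(12248, 1471) = 1.
1 divides 9775, so solutions exist.
By Bézout, 1471·(791) + 12248·(-95) = 1.
So 1471·(791) ≡ 1 (mod 12248); multiply by 9775: y ≡ 7732025 (mod 12248).
Smallest nonnegative: y = 7732025 mod 12248 = 3537.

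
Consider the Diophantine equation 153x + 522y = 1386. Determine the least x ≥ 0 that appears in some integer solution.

50

gcd(522, 153) = 9.
9 divides 1386, so solutions exist.
By Bézout, 153×(-17) + 522×(5) = 9.
Scale by 1386/9 = 154: (x₀, y₀) = (-2618, 770).
General solution: x = -2618 + 58t, y = 770 - 17t for integer t.
x ≥ 0: smallest is -2618 mod 58 = 50 (at t = 46), with y = -12.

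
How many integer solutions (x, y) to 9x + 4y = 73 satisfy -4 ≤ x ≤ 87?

gcd(9, 4) = 1  (9 = 2×4 + 1, 4 = 4×1).
Back-substituting, 9×(1) + 4×(-2) = 1.
Scale by 73: particular solution (73, -146); reduce x mod 4: (1, 16).
General solution: x = 1 + 4t, y = 16 - 9t for integer t.
-4 ≤ 1 + 4t ≤ 87 gives t ∈ [-1, 21], which is 23 values.

23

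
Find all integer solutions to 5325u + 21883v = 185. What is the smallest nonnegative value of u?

20568

gcd(21883, 5325) = 1  (21883 = 4*5325 + 583, 5325 = 9*583 + 78, 583 = 7*78 + 37, 78 = 2*37 + 4, 37 = 9*4 + 1, 4 = 4*1).
1 divides 185, so solutions exist.
Back-substituting, 5325*(-5330) + 21883*(1297) = 1.
Scale by 185/1 = 185: (u₀, v₀) = (-986050, 239945).
General solution: u = -986050 + 21883t, v = 239945 - 5325t for integer t.
u ≥ 0: smallest is -986050 mod 21883 = 20568 (at t = 46), with v = -5005.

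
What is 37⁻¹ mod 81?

gcd(81, 37) = 1.
By Bézout, 37·(-35) + 81·(16) = 1.
So 37·-35 ≡ 1 (mod 81), and -35 mod 81 = 46.

46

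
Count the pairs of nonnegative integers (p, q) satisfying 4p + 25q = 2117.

21

gcd(25, 4) = 1  (25 = 6*4 + 1, 4 = 4*1).
Back-substituting, 4*(-6) + 25*(1) = 1.
Scale by 2117: one solution is (-12702, 2117). Reduce p mod 25: (23, 81).
General: p = 23 + 25t, q = 81 - 4t.
p ≥ 0 ⇒ t ≥ 0; q ≥ 0 ⇒ t ≤ 20. So t ∈ [0, 20]: 21 solutions.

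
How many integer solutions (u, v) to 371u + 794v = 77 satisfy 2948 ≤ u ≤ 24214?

gcd(794, 371) = 1  (794 = 2×371 + 52, 371 = 7×52 + 7, 52 = 7×7 + 3, 7 = 2×3 + 1, 3 = 3×1).
Back-substituting, 371×(229) + 794×(-107) = 1.
Scale by 77: particular solution (17633, -8239); reduce u mod 794: (165, -77).
General solution: u = 165 + 794t, v = -77 - 371t for integer t.
2948 ≤ 165 + 794t ≤ 24214 gives t ∈ [4, 30], which is 27 values.

27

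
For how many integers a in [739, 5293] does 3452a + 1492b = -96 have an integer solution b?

12

gcd(3452, 1492) = 4.
By Bézout, 3452*(-51) + 1492*(118) = 4.
Particular solution: (105, -243).
General solution: a = 105 + 373t, b = -243 - 863t for integer t.
739 ≤ 105 + 373t ≤ 5293 gives t ∈ [2, 13], which is 12 values.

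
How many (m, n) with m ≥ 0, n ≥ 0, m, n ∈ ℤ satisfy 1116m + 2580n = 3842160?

gcd(2580, 1116) = 12  (2580 = 2×1116 + 348, 1116 = 3×348 + 72, 348 = 4×72 + 60, 72 = 1×60 + 12, 60 = 5×12).
Back-substituting, 1116×(37) + 2580×(-16) = 12.
Scale by 320180: one solution is (11846660, -5122880). Reduce m mod 215: (160, 1420).
General: m = 160 + 215t, n = 1420 - 93t.
m ≥ 0 ⇒ t ≥ 0; n ≥ 0 ⇒ t ≤ 15. So t ∈ [0, 15]: 16 solutions.

16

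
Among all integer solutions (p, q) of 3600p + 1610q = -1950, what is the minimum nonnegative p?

33

gcd(3600, 1610) = 10.
10 divides -1950, so solutions exist.
By Bézout, 3600·(-72) + 1610·(161) = 10.
Scale by -1950/10 = -195: (p₀, q₀) = (14040, -31395).
General solution: p = 14040 + 161t, q = -31395 - 360t for integer t.
p ≥ 0: smallest is 14040 mod 161 = 33 (at t = -87), with q = -75.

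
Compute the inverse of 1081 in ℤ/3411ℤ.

gcd(3411, 1081) = 1.
By Bézout, 1081*(-467) + 3411*(148) = 1.
So 1081*-467 ≡ 1 (mod 3411), and -467 mod 3411 = 2944.

2944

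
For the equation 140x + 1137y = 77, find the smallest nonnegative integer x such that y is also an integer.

967

gcd(1137, 140) = 1  (1137 = 8×140 + 17, 140 = 8×17 + 4, 17 = 4×4 + 1, 4 = 4×1).
1 divides 77, so solutions exist.
Back-substituting, 140×(-268) + 1137×(33) = 1.
Scale by 77/1 = 77: (x₀, y₀) = (-20636, 2541).
General solution: x = -20636 + 1137t, y = 2541 - 140t for integer t.
x ≥ 0: smallest is -20636 mod 1137 = 967 (at t = 19), with y = -119.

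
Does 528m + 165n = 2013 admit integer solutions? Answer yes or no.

gcd(528, 165) = 33.
33 divides 2013, so integer solutions exist.

yes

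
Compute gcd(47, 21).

1

gcd(47, 21) = 1  (47 = 2·21 + 5, 21 = 4·5 + 1, 5 = 5·1).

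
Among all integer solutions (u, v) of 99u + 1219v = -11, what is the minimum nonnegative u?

gcd(1219, 99) = 1.
1 divides -11, so solutions exist.
By Bézout, 99×(-197) + 1219×(16) = 1.
Scale by -11/1 = -11: (u₀, v₀) = (2167, -176).
General solution: u = 2167 + 1219t, v = -176 - 99t for integer t.
u ≥ 0: smallest is 2167 mod 1219 = 948 (at t = -1), with v = -77.

948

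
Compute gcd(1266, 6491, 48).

gcd(6491, 1266) = 1.
gcd(1, 48) = 1.

1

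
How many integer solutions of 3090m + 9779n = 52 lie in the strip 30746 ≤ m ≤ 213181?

gcd(9779, 3090) = 1.
By Bézout, 3090*(1902) + 9779*(-601) = 1.
Particular solution: (1114, -352).
General solution: m = 1114 + 9779t, n = -352 - 3090t for integer t.
30746 ≤ 1114 + 9779t ≤ 213181 gives t ∈ [4, 21], which is 18 values.

18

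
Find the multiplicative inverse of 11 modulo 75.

gcd(75, 11) = 1  (75 = 6×11 + 9, 11 = 1×9 + 2, 9 = 4×2 + 1, 2 = 2×1).
Back-substituting, 11×(-34) + 75×(5) = 1.
So 11×-34 ≡ 1 (mod 75), and -34 mod 75 = 41.

41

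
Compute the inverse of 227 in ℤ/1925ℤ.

gcd(1925, 227) = 1.
By Bézout, 227·(-212) + 1925·(25) = 1.
So 227·-212 ≡ 1 (mod 1925), and -212 mod 1925 = 1713.

1713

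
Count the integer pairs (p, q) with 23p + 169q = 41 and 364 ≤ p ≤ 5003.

gcd(169, 23) = 1.
By Bézout, 23×(-22) + 169×(3) = 1.
Particular solution: (112, -15).
General solution: p = 112 + 169t, q = -15 - 23t for integer t.
364 ≤ 112 + 169t ≤ 5003 gives t ∈ [2, 28], which is 27 values.

27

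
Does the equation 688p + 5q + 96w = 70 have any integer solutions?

gcd(688, 5) = 1  (688 = 137·5 + 3, 5 = 1·3 + 2, 3 = 1·2 + 1, 2 = 2·1).
gcd(1, 96) = 1.
1 divides 70, so integer solutions exist.

yes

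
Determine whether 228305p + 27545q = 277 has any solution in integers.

no

gcd(228305, 27545) = 35  (228305 = 8·27545 + 7945, 27545 = 3·7945 + 3710, 7945 = 2·3710 + 525, 3710 = 7·525 + 35, 525 = 15·35).
35 does not divide 277 (remainder 32), so no integer solutions.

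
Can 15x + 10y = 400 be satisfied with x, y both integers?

gcd(15, 10) = 5.
5 divides 400, so integer solutions exist.

yes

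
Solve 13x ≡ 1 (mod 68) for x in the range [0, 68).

gcd(68, 13) = 1  (68 = 5×13 + 3, 13 = 4×3 + 1, 3 = 3×1).
Back-substituting, 13×(21) + 68×(-4) = 1.
So 13×21 ≡ 1 (mod 68), and 21 mod 68 = 21.

21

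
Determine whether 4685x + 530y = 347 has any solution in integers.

no

gcd(4685, 530) = 5  (4685 = 8*530 + 445, 530 = 1*445 + 85, 445 = 5*85 + 20, 85 = 4*20 + 5, 20 = 4*5).
5 does not divide 347 (remainder 2), so no integer solutions.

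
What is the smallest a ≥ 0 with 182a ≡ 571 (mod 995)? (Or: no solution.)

gcd(995, 182):
  995 = 5*182 + 85
  182 = 2*85 + 12
  85 = 7*12 + 1
  12 = 12*1
so gcd(995, 182) = 1.
1 divides 571, so solutions exist.
Back-substitute for Bézout coefficients:
  1 = 85 - 7*12
  ... = 182*(-82) + 995*(15)
So 182*(-82) ≡ 1 (mod 995); multiply by 571: a ≡ -46822 (mod 995).
Smallest nonnegative: a = -46822 mod 995 = 938.

938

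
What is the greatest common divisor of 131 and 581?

1

gcd(581, 131):
  581 = 4*131 + 57
  131 = 2*57 + 17
  57 = 3*17 + 6
  17 = 2*6 + 5
  6 = 1*5 + 1
  5 = 5*1
so gcd(581, 131) = 1.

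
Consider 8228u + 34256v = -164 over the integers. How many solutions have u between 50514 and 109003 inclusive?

gcd(34256, 8228) = 4.
By Bézout, 8228·(1045) + 34256·(-251) = 4.
Particular solution: (8539, -2051).
General solution: u = 8539 + 8564t, v = -2051 - 2057t for integer t.
50514 ≤ 8539 + 8564t ≤ 109003 gives t ∈ [5, 11], which is 7 values.

7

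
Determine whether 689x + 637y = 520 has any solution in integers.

yes

gcd(689, 637) = 13  (689 = 1·637 + 52, 637 = 12·52 + 13, 52 = 4·13).
13 divides 520, so integer solutions exist.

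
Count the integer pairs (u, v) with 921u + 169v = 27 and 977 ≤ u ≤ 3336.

14

gcd(921, 169) = 1  (921 = 5·169 + 76, 169 = 2·76 + 17, 76 = 4·17 + 8, 17 = 2·8 + 1, 8 = 8·1).
Back-substituting, 921·(-20) + 169·(109) = 1.
Scale by 27: particular solution (-540, 2943); reduce u mod 169: (136, -741).
General solution: u = 136 + 169t, v = -741 - 921t for integer t.
977 ≤ 136 + 169t ≤ 3336 gives t ∈ [5, 18], which is 14 values.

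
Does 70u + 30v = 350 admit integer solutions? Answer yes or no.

gcd(70, 30):
  70 = 2×30 + 10
  30 = 3×10
so gcd(70, 30) = 10.
10 divides 350, so integer solutions exist.

yes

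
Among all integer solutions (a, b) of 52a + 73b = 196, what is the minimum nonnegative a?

gcd(73, 52) = 1  (73 = 1×52 + 21, 52 = 2×21 + 10, 21 = 2×10 + 1, 10 = 10×1).
1 divides 196, so solutions exist.
Back-substituting, 52×(-7) + 73×(5) = 1.
Scale by 196/1 = 196: (a₀, b₀) = (-1372, 980).
General solution: a = -1372 + 73t, b = 980 - 52t for integer t.
a ≥ 0: smallest is -1372 mod 73 = 15 (at t = 19), with b = -8.

15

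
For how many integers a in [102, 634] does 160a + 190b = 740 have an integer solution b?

29

gcd(190, 160) = 10  (190 = 1·160 + 30, 160 = 5·30 + 10, 30 = 3·10).
Back-substituting, 160·(6) + 190·(-5) = 10.
Scale by 74: particular solution (444, -370); reduce a mod 19: (7, -2).
General solution: a = 7 + 19t, b = -2 - 16t for integer t.
102 ≤ 7 + 19t ≤ 634 gives t ∈ [5, 33], which is 29 values.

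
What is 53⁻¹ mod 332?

gcd(332, 53) = 1.
By Bézout, 53×(-119) + 332×(19) = 1.
So 53×-119 ≡ 1 (mod 332), and -119 mod 332 = 213.

213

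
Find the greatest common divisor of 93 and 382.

1

gcd(382, 93) = 1  (382 = 4×93 + 10, 93 = 9×10 + 3, 10 = 3×3 + 1, 3 = 3×1).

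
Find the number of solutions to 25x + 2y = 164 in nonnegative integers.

gcd(25, 2) = 1.
By Bézout, 25·(1) + 2·(-12) = 1.
One solution: (0, 82).
General: x = 0 + 2t, y = 82 - 25t.
x ≥ 0 ⇒ t ≥ 0; y ≥ 0 ⇒ t ≤ 3. So t ∈ [0, 3]: 4 solutions.

4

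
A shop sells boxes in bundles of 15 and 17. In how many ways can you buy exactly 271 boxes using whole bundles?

1

Need nonnegative integers with 15j + 17k = 271.
gcd(15, 17) = 1, and 15·(8) + 17·(-7) = 1.
So (j₀, k₀) = (2168, -1897); general j = 2168 + 17t, k = -1897 - 15t.
j ≥ 0 ⇒ t ≥ -127; k ≥ 0 ⇒ t ≤ -127. That's 1 value of t.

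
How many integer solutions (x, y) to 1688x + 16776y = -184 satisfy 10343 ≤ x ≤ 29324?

gcd(16776, 1688):
  16776 = 9*1688 + 1584
  1688 = 1*1584 + 104
  1584 = 15*104 + 24
  104 = 4*24 + 8
  24 = 3*8
so gcd(16776, 1688) = 8.
Back-substitute for Bézout coefficients:
  8 = 104 - 4*24
  ... = 1688*(646) + 16776*(-65)
Scale by -23: particular solution (-14858, 1495); reduce x mod 2097: (1918, -193).
General solution: x = 1918 + 2097t, y = -193 - 211t for integer t.
10343 ≤ 1918 + 2097t ≤ 29324 gives t ∈ [5, 13], which is 9 values.

9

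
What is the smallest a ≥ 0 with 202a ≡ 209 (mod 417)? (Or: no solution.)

gcd(417, 202):
  417 = 2*202 + 13
  202 = 15*13 + 7
  13 = 1*7 + 6
  7 = 1*6 + 1
  6 = 6*1
so gcd(417, 202) = 1.
1 divides 209, so solutions exist.
Back-substitute for Bézout coefficients:
  1 = 7 - 1*6
  ... = 202*(64) + 417*(-31)
So 202*(64) ≡ 1 (mod 417); multiply by 209: a ≡ 13376 (mod 417).
Smallest nonnegative: a = 13376 mod 417 = 32.

32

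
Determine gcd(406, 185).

gcd(406, 185):
  406 = 2*185 + 36
  185 = 5*36 + 5
  36 = 7*5 + 1
  5 = 5*1
so gcd(406, 185) = 1.

1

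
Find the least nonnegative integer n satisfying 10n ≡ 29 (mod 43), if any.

gcd(43, 10) = 1  (43 = 4*10 + 3, 10 = 3*3 + 1, 3 = 3*1).
1 divides 29, so solutions exist.
Back-substituting, 10*(13) + 43*(-3) = 1.
So 10*(13) ≡ 1 (mod 43); multiply by 29: n ≡ 377 (mod 43).
Smallest nonnegative: n = 377 mod 43 = 33.

33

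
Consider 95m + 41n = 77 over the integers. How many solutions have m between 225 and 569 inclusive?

gcd(95, 41):
  95 = 2·41 + 13
  41 = 3·13 + 2
  13 = 6·2 + 1
  2 = 2·1
so gcd(95, 41) = 1.
Back-substitute for Bézout coefficients:
  1 = 13 - 6·2
  ... = 95·(19) + 41·(-44)
Scale by 77: particular solution (1463, -3388); reduce m mod 41: (28, -63).
General solution: m = 28 + 41t, n = -63 - 95t for integer t.
225 ≤ 28 + 41t ≤ 569 gives t ∈ [5, 13], which is 9 values.

9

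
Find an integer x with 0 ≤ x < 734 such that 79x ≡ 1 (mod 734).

gcd(734, 79):
  734 = 9×79 + 23
  79 = 3×23 + 10
  23 = 2×10 + 3
  10 = 3×3 + 1
  3 = 3×1
so gcd(734, 79) = 1.
Back-substitute for Bézout coefficients:
  1 = 10 - 3×3
  ... = 79×(223) + 734×(-24)
So 79×223 ≡ 1 (mod 734), and 223 mod 734 = 223.

223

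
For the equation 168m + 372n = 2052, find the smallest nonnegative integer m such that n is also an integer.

10

gcd(372, 168):
  372 = 2·168 + 36
  168 = 4·36 + 24
  36 = 1·24 + 12
  24 = 2·12
so gcd(372, 168) = 12.
12 divides 2052, so solutions exist.
Back-substitute for Bézout coefficients:
  12 = 36 - 1·24
  ... = 168·(-11) + 372·(5)
Scale by 2052/12 = 171: (m₀, n₀) = (-1881, 855).
General solution: m = -1881 + 31t, n = 855 - 14t for integer t.
m ≥ 0: smallest is -1881 mod 31 = 10 (at t = 61), with n = 1.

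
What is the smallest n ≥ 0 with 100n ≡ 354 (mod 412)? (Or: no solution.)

gcd(412, 100):
  412 = 4·100 + 12
  100 = 8·12 + 4
  12 = 3·4
so gcd(412, 100) = 4.
4 does not divide 354, so the congruence has no solution.

no solution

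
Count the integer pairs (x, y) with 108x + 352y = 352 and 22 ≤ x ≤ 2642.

30

gcd(352, 108):
  352 = 3·108 + 28
  108 = 3·28 + 24
  28 = 1·24 + 4
  24 = 6·4
so gcd(352, 108) = 4.
Back-substitute for Bézout coefficients:
  4 = 28 - 1·24
  ... = 108·(-13) + 352·(4)
Scale by 88: particular solution (-1144, 352); reduce x mod 88: (0, 1).
General solution: x = 0 + 88t, y = 1 - 27t for integer t.
22 ≤ 0 + 88t ≤ 2642 gives t ∈ [1, 30], which is 30 values.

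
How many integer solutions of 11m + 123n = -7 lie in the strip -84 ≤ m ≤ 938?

gcd(123, 11) = 1.
By Bézout, 11*(56) + 123*(-5) = 1.
Particular solution: (100, -9).
General solution: m = 100 + 123t, n = -9 - 11t for integer t.
-84 ≤ 100 + 123t ≤ 938 gives t ∈ [-1, 6], which is 8 values.

8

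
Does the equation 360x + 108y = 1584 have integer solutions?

gcd(360, 108) = 36  (360 = 3×108 + 36, 108 = 3×36).
36 divides 1584, so integer solutions exist.

yes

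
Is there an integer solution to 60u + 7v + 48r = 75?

gcd(60, 7) = 1.
gcd(1, 48) = 1.
1 divides 75, so integer solutions exist.

yes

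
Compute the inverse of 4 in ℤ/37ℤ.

gcd(37, 4) = 1  (37 = 9·4 + 1, 4 = 4·1).
Back-substituting, 4·(-9) + 37·(1) = 1.
So 4·-9 ≡ 1 (mod 37), and -9 mod 37 = 28.

28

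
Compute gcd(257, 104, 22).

gcd(257, 104):
  257 = 2·104 + 49
  104 = 2·49 + 6
  49 = 8·6 + 1
  6 = 6·1
so gcd(257, 104) = 1.
gcd(1, 22) = 1.

1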